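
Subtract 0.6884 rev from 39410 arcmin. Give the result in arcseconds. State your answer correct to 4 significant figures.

39410 arcmin = 2.36460e+6 arcsec and 0.6884 rev = 892166 arcsec.
2.36460e+6 − 892166 ≈ 1.472e+6 arcsec.

1.472e+6 arcsec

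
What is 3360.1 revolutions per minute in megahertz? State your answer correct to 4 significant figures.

5.600 × 10^-5 megahertz

1 rpm = 1.66667 × 10^-8 MHz.
Thus 3360.1 × 1.66667 × 10^-8 ≈ 5.600 × 10^-5 MHz.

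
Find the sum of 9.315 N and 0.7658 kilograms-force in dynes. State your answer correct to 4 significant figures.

1.682e+6 dynes

9.315 N = 931500 dyn and 0.7658 kgf = 750993 dyn.
931500 + 750993 ≈ 1.682e+6 dyn.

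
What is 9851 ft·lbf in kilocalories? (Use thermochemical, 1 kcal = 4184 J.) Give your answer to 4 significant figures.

3.192 kcal

1 ft·lbf = 0.000324048 kilocalories.
Thus 9851 × 0.000324048 ≈ 3.192 kcal.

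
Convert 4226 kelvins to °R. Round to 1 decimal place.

°R = K × 9/5.
Applying the formula gives 7606.8 °R.

7606.8 °R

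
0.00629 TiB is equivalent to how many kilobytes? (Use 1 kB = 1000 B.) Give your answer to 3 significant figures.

6.92 × 10^6 kB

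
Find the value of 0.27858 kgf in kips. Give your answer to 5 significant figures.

1 kilogram-force = 0.00220462 kips.
0.27858 × 0.00220462 ≈ 0.00061416 kip.

0.00061416 kips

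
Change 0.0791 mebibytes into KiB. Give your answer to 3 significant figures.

81.0 kibibytes

1 MiB = 1024.00 kibibytes.
So 0.0791 × 1024.00 ≈ 81.0 KiB.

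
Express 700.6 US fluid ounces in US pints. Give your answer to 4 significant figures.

1 US fluid ounce = 0.0625000 US pt.
So 700.6 × 0.0625000 ≈ 43.79 US pt.

43.79 US pt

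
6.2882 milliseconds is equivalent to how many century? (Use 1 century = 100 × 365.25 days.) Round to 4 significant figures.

1 ms = 3.16881e-13 centuries.
Then 6.2882 × 3.16881e-13 ≈ 1.993e-12 century.

1.993e-12 centuries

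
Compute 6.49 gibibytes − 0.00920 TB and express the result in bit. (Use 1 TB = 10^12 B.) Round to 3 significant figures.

6.49 GiB = 5.57487e+10 bit and 0.00920 TB = 7.36000e+10 bit.
5.57487e+10 − 7.36000e+10 ≈ -1.79e+10 bit.

-1.79e+10 bits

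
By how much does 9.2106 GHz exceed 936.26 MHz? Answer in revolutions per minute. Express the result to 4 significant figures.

9.2106 GHz = 5.52636e+11 rpm and 936.26 MHz = 5.61756e+10 rpm.
5.52636e+11 − 5.61756e+10 ≈ 4.965e+11 rpm.

4.965e+11 revolutions per minute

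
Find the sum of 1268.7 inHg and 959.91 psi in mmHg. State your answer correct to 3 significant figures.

81900 mmHg

1268.7 inHg = 32225.0 mmHg and 959.91 psi = 49641.7 mmHg.
32225.0 + 49641.7 ≈ 81900 mmHg.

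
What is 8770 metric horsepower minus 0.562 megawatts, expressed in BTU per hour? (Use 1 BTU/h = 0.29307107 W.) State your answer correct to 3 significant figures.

2.01 × 10^7 BTU/h

8770 PS = 2.20094 × 10^7 BTU/h and 0.562 MW = 1.91762 × 10^6 BTU/h.
2.20094 × 10^7 − 1.91762 × 10^6 ≈ 2.01 × 10^7 BTU/h.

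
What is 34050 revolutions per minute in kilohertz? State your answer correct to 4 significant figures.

0.5675 kilohertz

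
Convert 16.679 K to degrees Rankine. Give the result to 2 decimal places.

30.02 degrees Rankine

°R = K × 9/5.
Applying the formula gives 30.02 °R.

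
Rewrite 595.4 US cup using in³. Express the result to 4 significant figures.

8596 cubic inches

1 US cup = 14.4375 cubic inches.
595.4 × 14.4375 ≈ 8596 in³.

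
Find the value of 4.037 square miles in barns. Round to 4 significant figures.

1.046 × 10^35 barn

1 square mile = 2.58999 × 10^34 barn.
Then 4.037 × 2.58999 × 10^34 ≈ 1.046 × 10^35 barn.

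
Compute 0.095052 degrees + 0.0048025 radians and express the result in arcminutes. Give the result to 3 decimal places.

22.213 arcmin

0.095052 ° = 5.70312 arcmin and 0.0048025 rad = 16.5098 arcmin.
5.70312 + 16.5098 ≈ 22.213 arcmin.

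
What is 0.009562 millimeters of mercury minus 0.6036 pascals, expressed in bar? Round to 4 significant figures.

6.712e-6 bar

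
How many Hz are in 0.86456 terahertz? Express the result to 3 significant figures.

8.65e+11 hertz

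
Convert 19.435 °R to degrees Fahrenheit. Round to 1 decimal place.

-440.2 degrees Fahrenheit

°R = °F + 459.67.
Applying the formula gives -440.2 °F.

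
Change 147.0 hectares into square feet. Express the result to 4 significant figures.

1.582 × 10^7 square feet

1 ha = 107639 ft².
So 147.0 × 107639 ≈ 1.582 × 10^7 ft².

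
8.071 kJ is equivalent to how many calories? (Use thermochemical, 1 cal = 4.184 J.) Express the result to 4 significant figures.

1929 cal

1 kJ = 239.006 calories.
Then 8.071 × 239.006 ≈ 1929 cal.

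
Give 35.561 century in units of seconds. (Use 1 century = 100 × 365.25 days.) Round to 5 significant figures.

1.1222 × 10^11 s

1 century = 3.15576 × 10^9 seconds.
Thus 35.561 × 3.15576 × 10^9 ≈ 1.1222 × 10^11 s.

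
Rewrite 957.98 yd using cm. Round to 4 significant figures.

87600 cm

1 yard = 91.4400 cm.
So 957.98 × 91.4400 ≈ 87600 cm.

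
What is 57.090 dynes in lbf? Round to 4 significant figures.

0.0001283 lbf

1 dyn = 2.24809e-6 lbf.
So 57.090 × 2.24809e-6 ≈ 0.0001283 lbf.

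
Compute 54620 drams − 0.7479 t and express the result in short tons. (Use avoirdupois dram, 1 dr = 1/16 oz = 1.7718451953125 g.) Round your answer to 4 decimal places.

-0.7177 short tons

54620 dr = 0.106680 short ton and 0.7479 t = 0.824419 short ton.
0.106680 − 0.824419 ≈ -0.7177 short ton.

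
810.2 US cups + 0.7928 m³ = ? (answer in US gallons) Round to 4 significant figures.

810.2 US cup = 50.6375 US gal and 0.7928 m³ = 209.436 US gal.
50.6375 + 209.436 ≈ 260.1 US gal.

260.1 US gal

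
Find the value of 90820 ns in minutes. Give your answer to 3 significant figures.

1.51e-6 minutes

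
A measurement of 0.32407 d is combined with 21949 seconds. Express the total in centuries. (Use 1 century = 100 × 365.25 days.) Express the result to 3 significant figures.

0.32407 d = 8.87255 × 10^-6 century and 21949 s = 6.95522 × 10^-6 century.
8.87255 × 10^-6 + 6.95522 × 10^-6 ≈ 1.58 × 10^-5 century.

1.58 × 10^-5 centuries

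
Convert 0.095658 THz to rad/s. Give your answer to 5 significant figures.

1 THz = 6.28319e+12 rad/s.
Then 0.095658 × 6.28319e+12 ≈ 6.0104e+11 rad/s.

6.0104e+11 rad/s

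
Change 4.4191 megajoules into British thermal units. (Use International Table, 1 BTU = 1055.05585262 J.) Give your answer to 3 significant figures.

4190 British thermal units

1 megajoule = 947.817 British thermal units.
4.4191 × 947.817 ≈ 4190 BTU.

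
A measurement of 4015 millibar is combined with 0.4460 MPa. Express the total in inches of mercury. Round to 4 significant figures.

250.3 inches of mercury

4015 mbar = 118.563 inHg and 0.4460 MPa = 131.704 inHg.
118.563 + 131.704 ≈ 250.3 inHg.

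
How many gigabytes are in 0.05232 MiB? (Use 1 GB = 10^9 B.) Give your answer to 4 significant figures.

1 MiB = 0.00104858 GB.
Then 0.05232 × 0.00104858 ≈ 5.486e-5 GB.

5.486e-5 GB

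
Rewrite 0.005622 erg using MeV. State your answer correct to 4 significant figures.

1 erg = 624151 megaelectronvolts.
0.005622 × 624151 ≈ 3509 MeV.

3509 MeV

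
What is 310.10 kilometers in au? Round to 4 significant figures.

1 km = 6.68459e-9 au.
Then 310.10 × 6.68459e-9 ≈ 2.073e-6 au.

2.073e-6 astronomical units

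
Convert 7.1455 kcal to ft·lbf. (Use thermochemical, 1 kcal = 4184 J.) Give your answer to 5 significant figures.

1 kilocalorie = 3085.96 foot-pounds.
Then 7.1455 × 3085.96 ≈ 22051 ft·lbf.

22051 foot-pounds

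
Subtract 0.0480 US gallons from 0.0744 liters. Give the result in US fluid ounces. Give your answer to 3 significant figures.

0.0744 L = 2.51576 US fl oz and 0.0480 US gal = 6.14400 US fl oz.
2.51576 − 6.14400 ≈ -3.63 US fl oz.

-3.63 US fl oz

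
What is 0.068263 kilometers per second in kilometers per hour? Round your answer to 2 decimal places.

1 kilometer per second = 3600.00 kilometers per hour.
0.068263 × 3600.00 ≈ 245.75 km/h.

245.75 kilometers per hour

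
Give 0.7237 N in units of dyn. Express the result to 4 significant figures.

72370 dyn

1 newton = 100000 dyn.
0.7237 × 100000 ≈ 72370 dyn.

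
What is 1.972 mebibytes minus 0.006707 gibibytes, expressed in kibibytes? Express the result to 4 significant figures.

-5013 KiB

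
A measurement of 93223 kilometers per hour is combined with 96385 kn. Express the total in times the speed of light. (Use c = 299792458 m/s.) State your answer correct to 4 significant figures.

0.0002518 times the speed of light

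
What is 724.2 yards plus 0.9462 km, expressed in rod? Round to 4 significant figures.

319.8 rod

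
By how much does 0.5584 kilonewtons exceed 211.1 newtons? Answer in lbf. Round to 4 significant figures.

78.08 pounds-force

0.5584 kN = 125.533 lbf and 211.1 N = 47.4572 lbf.
125.533 − 47.4572 ≈ 78.08 lbf.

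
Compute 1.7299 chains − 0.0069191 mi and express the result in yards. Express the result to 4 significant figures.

1.7299 chain = 38.0578 yd and 0.0069191 mi = 12.1776 yd.
38.0578 − 12.1776 ≈ 25.88 yd.

25.88 yards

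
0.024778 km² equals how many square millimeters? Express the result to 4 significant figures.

1 km² = 1.00000 × 10^12 square millimeters.
Thus 0.024778 × 1.00000 × 10^12 ≈ 2.478 × 10^10 mm².

2.478 × 10^10 square millimeters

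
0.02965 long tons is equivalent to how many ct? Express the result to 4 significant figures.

1 long ton = 5.08023e+6 ct.
Thus 0.02965 × 5.08023e+6 ≈ 150600 ct.

150600 carats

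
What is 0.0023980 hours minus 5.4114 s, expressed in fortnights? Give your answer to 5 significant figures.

0.0023980 h = 7.13690 × 10^-6 fortnight and 5.4114 s = 4.47371 × 10^-6 fortnight.
7.13690 × 10^-6 − 4.47371 × 10^-6 ≈ 2.6632 × 10^-6 fortnight.

2.6632 × 10^-6 fortnight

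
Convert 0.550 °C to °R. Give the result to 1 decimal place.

°R = (°C + 273.15) × 9/5.
Applying the formula gives 492.7 °R.

492.7 degrees Rankine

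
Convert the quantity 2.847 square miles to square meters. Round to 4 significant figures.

1 mi² = 2.58999 × 10^6 m².
So 2.847 × 2.58999 × 10^6 ≈ 7.374 × 10^6 m².

7.374 × 10^6 m²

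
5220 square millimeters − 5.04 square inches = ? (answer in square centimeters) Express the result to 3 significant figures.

19.7 cm²

5220 mm² = 52.2000 cm² and 5.04 in² = 32.5161 cm².
52.2000 − 32.5161 ≈ 19.7 cm².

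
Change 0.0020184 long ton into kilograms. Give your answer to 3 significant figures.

2.05 kilograms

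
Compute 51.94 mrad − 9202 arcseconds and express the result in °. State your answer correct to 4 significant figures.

0.4198 °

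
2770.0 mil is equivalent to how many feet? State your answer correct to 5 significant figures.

1 mil = 8.33333 × 10^-5 feet.
Then 2770.0 × 8.33333 × 10^-5 ≈ 0.23083 ft.

0.23083 feet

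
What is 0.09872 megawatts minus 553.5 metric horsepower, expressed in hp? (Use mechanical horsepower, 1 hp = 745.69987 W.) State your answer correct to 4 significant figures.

-413.5 hp

0.09872 MW = 132.386 hp and 553.5 PS = 545.928 hp.
132.386 − 545.928 ≈ -413.5 hp.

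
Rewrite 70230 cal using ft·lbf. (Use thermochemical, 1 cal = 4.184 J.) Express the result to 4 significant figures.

216700 ft·lbf

1 calorie = 3.08596 ft·lbf.
Thus 70230 × 3.08596 ≈ 216700 ft·lbf.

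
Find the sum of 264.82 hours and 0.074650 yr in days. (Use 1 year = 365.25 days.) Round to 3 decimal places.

264.82 h = 11.0342 d and 0.074650 yr = 27.2659 d.
11.0342 + 27.2659 ≈ 38.300 d.

38.300 d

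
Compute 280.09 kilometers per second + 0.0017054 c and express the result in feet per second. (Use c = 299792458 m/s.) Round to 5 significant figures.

2.5963 × 10^6 ft/s

280.09 km/s = 918930 ft/s and 0.0017054 c = 1.67738 × 10^6 ft/s.
918930 + 1.67738 × 10^6 ≈ 2.5963 × 10^6 ft/s.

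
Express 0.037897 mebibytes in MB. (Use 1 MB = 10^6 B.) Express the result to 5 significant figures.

0.039738 MB

1 mebibyte = 1.04858 MB.
Then 0.037897 × 1.04858 ≈ 0.039738 MB.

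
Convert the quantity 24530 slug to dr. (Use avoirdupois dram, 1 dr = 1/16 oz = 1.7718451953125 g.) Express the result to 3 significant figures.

1 slug = 8236.56 dr.
24530 × 8236.56 ≈ 2.02e+8 dr.

2.02e+8 dr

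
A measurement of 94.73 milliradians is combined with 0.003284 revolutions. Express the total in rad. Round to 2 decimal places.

0.12 rad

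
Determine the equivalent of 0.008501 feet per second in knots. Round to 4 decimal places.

1 ft/s = 0.592484 knots.
Then 0.008501 × 0.592484 ≈ 0.0050 kn.

0.0050 kn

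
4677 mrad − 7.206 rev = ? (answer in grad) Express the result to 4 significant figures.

-2585 gradians

4677 mrad = 297.747 grad and 7.206 rev = 2882.40 grad.
297.747 − 2882.40 ≈ -2585 grad.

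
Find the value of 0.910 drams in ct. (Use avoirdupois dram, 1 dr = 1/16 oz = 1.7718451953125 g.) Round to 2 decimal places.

8.06 ct

1 dr = 8.85923 ct.
Then 0.910 × 8.85923 ≈ 8.06 ct.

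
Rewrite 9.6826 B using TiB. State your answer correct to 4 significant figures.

8.806e-12 TiB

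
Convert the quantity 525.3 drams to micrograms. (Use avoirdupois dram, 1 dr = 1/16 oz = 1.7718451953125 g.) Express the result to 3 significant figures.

1 dr = 1.77185e+6 micrograms.
So 525.3 × 1.77185e+6 ≈ 9.31e+8 μg.

9.31e+8 μg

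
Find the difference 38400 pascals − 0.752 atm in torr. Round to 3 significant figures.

-283 torr

38400 Pa = 288.024 torr and 0.752 atm = 571.520 torr.
288.024 − 571.520 ≈ -283 torr.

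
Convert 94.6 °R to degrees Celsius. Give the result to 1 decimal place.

-220.6 °C

°R = (°C + 273.15) × 9/5.
Applying the formula gives -220.6 °C.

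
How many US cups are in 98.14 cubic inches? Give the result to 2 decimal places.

6.80 US cups

1 in³ = 0.0692641 US cup.
Thus 98.14 × 0.0692641 ≈ 6.80 US cup.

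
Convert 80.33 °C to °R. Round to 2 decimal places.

°R = (°C + 273.15) × 9/5.
Applying the formula gives 636.26 °R.

636.26 degrees Rankine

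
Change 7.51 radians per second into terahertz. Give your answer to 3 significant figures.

1.20e-12 THz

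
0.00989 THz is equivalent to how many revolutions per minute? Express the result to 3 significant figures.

5.93 × 10^11 rpm

1 THz = 6.00000 × 10^13 rpm.
Thus 0.00989 × 6.00000 × 10^13 ≈ 5.93 × 10^11 rpm.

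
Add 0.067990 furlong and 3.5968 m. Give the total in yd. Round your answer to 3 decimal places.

18.891 yd

0.067990 furlong = 14.9578 yd and 3.5968 m = 3.93351 yd.
14.9578 + 3.93351 ≈ 18.891 yd.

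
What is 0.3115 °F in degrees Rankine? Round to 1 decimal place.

460.0 °R

°R = °F + 459.67.
Applying the formula gives 460.0 °R.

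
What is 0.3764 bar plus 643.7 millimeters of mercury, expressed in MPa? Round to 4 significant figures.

0.1235 megapascals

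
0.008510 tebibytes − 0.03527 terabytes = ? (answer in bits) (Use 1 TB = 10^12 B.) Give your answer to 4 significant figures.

-2.073e+11 bit

0.008510 TiB = 7.48548e+10 bit and 0.03527 TB = 2.82160e+11 bit.
7.48548e+10 − 2.82160e+11 ≈ -2.073e+11 bit.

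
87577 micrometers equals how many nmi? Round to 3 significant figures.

1 micrometer = 5.39957 × 10^-10 nmi.
87577 × 5.39957 × 10^-10 ≈ 4.73 × 10^-5 nmi.

4.73 × 10^-5 nmi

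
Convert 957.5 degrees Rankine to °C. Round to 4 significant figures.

258.8 degrees Celsius

°R = (°C + 273.15) × 9/5.
Applying the formula gives 258.8 °C.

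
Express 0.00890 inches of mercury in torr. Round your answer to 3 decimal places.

0.226 torr

1 inHg = 25.4000 torr.
Thus 0.00890 × 25.4000 ≈ 0.226 torr.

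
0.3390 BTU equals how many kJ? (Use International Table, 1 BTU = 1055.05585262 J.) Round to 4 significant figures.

0.3577 kJ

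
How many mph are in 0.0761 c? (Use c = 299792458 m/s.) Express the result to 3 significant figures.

5.10 × 10^7 miles per hour

1 speed of light = 6.70617 × 10^8 miles per hour.
Thus 0.0761 × 6.70617 × 10^8 ≈ 5.10 × 10^7 mph.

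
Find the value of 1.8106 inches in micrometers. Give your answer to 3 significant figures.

46000 μm

1 in = 25400.0 μm.
So 1.8106 × 25400.0 ≈ 46000 μm.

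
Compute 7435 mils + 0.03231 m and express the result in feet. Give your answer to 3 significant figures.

0.726 feet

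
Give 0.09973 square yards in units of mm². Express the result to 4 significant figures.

83390 mm²

1 square yard = 836127 square millimeters.
Then 0.09973 × 836127 ≈ 83390 mm².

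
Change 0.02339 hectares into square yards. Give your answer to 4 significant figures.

279.7 yd²

1 hectare = 11959.9 yd².
Thus 0.02339 × 11959.9 ≈ 279.7 yd².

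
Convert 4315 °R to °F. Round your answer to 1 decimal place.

°R = °F + 459.67.
Applying the formula gives 3855.3 °F.

3855.3 °F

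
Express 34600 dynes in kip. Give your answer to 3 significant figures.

1 dyn = 2.24809 × 10^-9 kips.
Thus 34600 × 2.24809 × 10^-9 ≈ 7.78 × 10^-5 kip.

7.78 × 10^-5 kips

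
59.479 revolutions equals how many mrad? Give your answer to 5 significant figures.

373720 mrad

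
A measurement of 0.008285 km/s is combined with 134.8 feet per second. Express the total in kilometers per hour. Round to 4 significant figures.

0.008285 km/s = 29.8260 km/h and 134.8 ft/s = 147.913 km/h.
29.8260 + 147.913 ≈ 177.7 km/h.

177.7 km/h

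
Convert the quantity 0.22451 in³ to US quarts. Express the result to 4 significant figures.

0.003888 US quarts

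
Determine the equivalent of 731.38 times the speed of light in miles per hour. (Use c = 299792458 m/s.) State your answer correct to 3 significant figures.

1 speed of light = 6.70617e+8 miles per hour.
So 731.38 × 6.70617e+8 ≈ 4.90e+11 mph.

4.90e+11 mph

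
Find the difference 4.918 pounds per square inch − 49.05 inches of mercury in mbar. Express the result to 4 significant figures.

-1322 mbar

4.918 psi = 339.084 mbar and 49.05 inHg = 1661.02 mbar.
339.084 − 1661.02 ≈ -1322 mbar.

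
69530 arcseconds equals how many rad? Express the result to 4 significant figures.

1 arcsec = 4.84814 × 10^-6 radians.
69530 × 4.84814 × 10^-6 ≈ 0.3371 rad.

0.3371 radians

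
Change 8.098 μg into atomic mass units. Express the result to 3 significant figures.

4.88 × 10^18 u

1 microgram = 6.02214 × 10^17 atomic mass units.
So 8.098 × 6.02214 × 10^17 ≈ 4.88 × 10^18 u.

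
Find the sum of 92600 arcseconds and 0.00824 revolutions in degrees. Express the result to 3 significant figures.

28.7 degrees

92600 arcsec = 25.7222 ° and 0.00824 rev = 2.96640 °.
25.7222 + 2.96640 ≈ 28.7 °.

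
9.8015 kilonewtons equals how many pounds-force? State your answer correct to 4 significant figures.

2203 lbf

1 kN = 224.809 lbf.
Then 9.8015 × 224.809 ≈ 2203 lbf.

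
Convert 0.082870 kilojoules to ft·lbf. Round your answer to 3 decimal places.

61.122 ft·lbf

1 kilojoule = 737.562 foot-pounds.
Thus 0.082870 × 737.562 ≈ 61.122 ft·lbf.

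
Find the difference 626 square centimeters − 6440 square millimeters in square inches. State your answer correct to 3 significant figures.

626 cm² = 97.0302 in² and 6440 mm² = 9.98202 in².
97.0302 − 9.98202 ≈ 87.0 in².

87.0 in²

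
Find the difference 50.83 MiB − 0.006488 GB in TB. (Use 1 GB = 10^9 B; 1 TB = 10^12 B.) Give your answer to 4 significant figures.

4.681 × 10^-5 TB

50.83 MiB = 5.32991 × 10^-5 TB and 0.006488 GB = 6.48800 × 10^-6 TB.
5.32991 × 10^-5 − 6.48800 × 10^-6 ≈ 4.681 × 10^-5 TB.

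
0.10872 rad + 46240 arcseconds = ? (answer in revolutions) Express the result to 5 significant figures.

0.052982 rev

0.10872 rad = 0.0173033 rev and 46240 arcsec = 0.0356790 rev.
0.0173033 + 0.0356790 ≈ 0.052982 rev.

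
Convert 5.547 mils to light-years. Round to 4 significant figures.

1 mil = 2.68478 × 10^-21 ly.
5.547 × 2.68478 × 10^-21 ≈ 1.489 × 10^-20 ly.

1.489 × 10^-20 light-years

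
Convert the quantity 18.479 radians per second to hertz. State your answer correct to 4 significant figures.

1 rad/s = 0.159155 Hz.
Then 18.479 × 0.159155 ≈ 2.941 Hz.

2.941 Hz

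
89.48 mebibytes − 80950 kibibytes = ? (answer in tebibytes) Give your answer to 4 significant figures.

89.48 MiB = 8.53348 × 10^-5 TiB and 80950 KiB = 7.53906 × 10^-5 TiB.
8.53348 × 10^-5 − 7.53906 × 10^-5 ≈ 9.944 × 10^-6 TiB.

9.944 × 10^-6 TiB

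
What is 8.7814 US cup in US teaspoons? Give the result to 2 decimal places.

1 US cup = 48.0000 US tsp.
Thus 8.7814 × 48.0000 ≈ 421.51 US tsp.

421.51 US tsp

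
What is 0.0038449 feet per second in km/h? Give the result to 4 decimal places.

0.0042 kilometers per hour

1 ft/s = 1.09728 km/h.
0.0038449 × 1.09728 ≈ 0.0042 km/h.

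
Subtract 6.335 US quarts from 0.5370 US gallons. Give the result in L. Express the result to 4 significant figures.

0.5370 US gal = 2.03277 L and 6.335 US qt = 5.99515 L.
2.03277 − 5.99515 ≈ -3.962 L.

-3.962 liters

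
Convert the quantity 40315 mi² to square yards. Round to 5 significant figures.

1.2488e+11 yd²

1 square mile = 3.09760e+6 yd².
40315 × 3.09760e+6 ≈ 1.2488e+11 yd².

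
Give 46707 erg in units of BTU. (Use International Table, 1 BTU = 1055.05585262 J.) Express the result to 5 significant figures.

4.4270e-6 BTU

1 erg = 9.47817e-11 BTU.
Thus 46707 × 9.47817e-11 ≈ 4.4270e-6 BTU.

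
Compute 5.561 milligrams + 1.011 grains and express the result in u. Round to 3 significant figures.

5.561 mg = 3.34891 × 10^21 u and 1.011 gr = 3.94521 × 10^22 u.
3.34891 × 10^21 + 3.94521 × 10^22 ≈ 4.28 × 10^22 u.

4.28 × 10^22 atomic mass units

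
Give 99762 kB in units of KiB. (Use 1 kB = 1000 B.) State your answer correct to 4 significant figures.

97420 kibibytes

1 kB = 0.9765625 KiB.
So 99762 × 0.9765625 ≈ 97420 KiB.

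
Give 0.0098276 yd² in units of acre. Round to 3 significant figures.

2.03e-6 acres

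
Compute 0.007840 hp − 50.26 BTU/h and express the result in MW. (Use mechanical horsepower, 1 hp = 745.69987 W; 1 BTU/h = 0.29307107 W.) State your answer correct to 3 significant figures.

-8.88e-6 MW

0.007840 hp = 5.84629e-6 MW and 50.26 BTU/h = 1.47298e-5 MW.
5.84629e-6 − 1.47298e-5 ≈ -8.88e-6 MW.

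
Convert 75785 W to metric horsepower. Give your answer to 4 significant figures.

1 watt = 0.00135962 PS.
Then 75785 × 0.00135962 ≈ 103.0 PS.

103.0 PS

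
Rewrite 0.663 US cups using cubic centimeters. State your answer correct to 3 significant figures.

157 cubic centimeters

1 US cup = 236.588 cubic centimeters.
Thus 0.663 × 236.588 ≈ 157 cm³.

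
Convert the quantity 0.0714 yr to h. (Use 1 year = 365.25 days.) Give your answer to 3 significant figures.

626 h

1 yr = 8766.00 h.
Then 0.0714 × 8766.00 ≈ 626 h.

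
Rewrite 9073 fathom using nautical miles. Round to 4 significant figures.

1 fathom = 0.000987473 nmi.
Then 9073 × 0.000987473 ≈ 8.959 nmi.

8.959 nmi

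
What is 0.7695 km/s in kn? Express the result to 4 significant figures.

1496 knots

1 km/s = 1943.84 kn.
Then 0.7695 × 1943.84 ≈ 1496 kn.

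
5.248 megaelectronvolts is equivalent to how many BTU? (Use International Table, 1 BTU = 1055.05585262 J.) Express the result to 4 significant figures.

7.969e-16 BTU

1 megaelectronvolt = 1.51857e-16 British thermal units.
Thus 5.248 × 1.51857e-16 ≈ 7.969e-16 BTU.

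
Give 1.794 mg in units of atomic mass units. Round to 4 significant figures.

1.080e+21 u

1 mg = 6.02214e+20 u.
So 1.794 × 6.02214e+20 ≈ 1.080e+21 u.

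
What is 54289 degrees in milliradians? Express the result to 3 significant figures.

1 ° = 17.4533 milliradians.
Then 54289 × 17.4533 ≈ 948000 mrad.

948000 mrad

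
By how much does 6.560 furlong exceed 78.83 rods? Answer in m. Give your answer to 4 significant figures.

923.2 meters

6.560 furlong = 1319.66 m and 78.83 rod = 396.452 m.
1319.66 − 396.452 ≈ 923.2 m.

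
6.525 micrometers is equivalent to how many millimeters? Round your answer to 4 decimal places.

1 micrometer = 0.00100000 millimeters.
So 6.525 × 0.00100000 ≈ 0.0065 mm.

0.0065 millimeters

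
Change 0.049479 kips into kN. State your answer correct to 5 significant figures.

1 kip = 4.44822 kilonewtons.
So 0.049479 × 4.44822 ≈ 0.22009 kN.

0.22009 kN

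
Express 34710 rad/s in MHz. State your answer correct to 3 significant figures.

0.00552 MHz

1 radian per second = 1.59155 × 10^-7 megahertz.
Thus 34710 × 1.59155 × 10^-7 ≈ 0.00552 MHz.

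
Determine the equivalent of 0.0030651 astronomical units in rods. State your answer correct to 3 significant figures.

9.12 × 10^7 rod

1 au = 2.97459 × 10^10 rods.
Thus 0.0030651 × 2.97459 × 10^10 ≈ 9.12 × 10^7 rod.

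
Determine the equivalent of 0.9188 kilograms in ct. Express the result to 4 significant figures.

1 kg = 5000.00 ct.
0.9188 × 5000.00 ≈ 4594 ct.

4594 ct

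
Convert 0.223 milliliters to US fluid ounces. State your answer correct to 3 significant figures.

0.00754 US fl oz

1 milliliter = 0.0338140 US fl oz.
0.223 × 0.0338140 ≈ 0.00754 US fl oz.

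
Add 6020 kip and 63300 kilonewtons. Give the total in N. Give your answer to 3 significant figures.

9.01 × 10^7 N

6020 kip = 2.67783 × 10^7 N and 63300 kN = 6.33000 × 10^7 N.
2.67783 × 10^7 + 6.33000 × 10^7 ≈ 9.01 × 10^7 N.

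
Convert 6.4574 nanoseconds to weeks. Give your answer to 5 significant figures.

1 nanosecond = 1.65344e-15 wk.
6.4574 × 1.65344e-15 ≈ 1.0677e-14 wk.

1.0677e-14 wk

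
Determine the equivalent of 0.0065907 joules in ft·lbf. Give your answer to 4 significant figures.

0.004861 ft·lbf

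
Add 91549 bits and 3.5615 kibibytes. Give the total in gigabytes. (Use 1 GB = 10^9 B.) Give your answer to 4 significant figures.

91549 bit = 1.14436e-5 GB and 3.5615 KiB = 3.64698e-6 GB.
1.14436e-5 + 3.64698e-6 ≈ 1.509e-5 GB.

1.509e-5 GB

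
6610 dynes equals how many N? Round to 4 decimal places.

0.0661 N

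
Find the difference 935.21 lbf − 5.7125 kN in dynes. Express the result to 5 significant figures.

935.21 lbf = 4.16002e+8 dyn and 5.7125 kN = 5.71250e+8 dyn.
4.16002e+8 − 5.71250e+8 ≈ -1.5525e+8 dyn.

-1.5525e+8 dyn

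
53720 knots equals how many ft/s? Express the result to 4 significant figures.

1 kn = 1.68781 ft/s.
So 53720 × 1.68781 ≈ 90670 ft/s.

90670 feet per second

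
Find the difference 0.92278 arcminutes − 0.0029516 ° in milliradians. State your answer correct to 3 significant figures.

0.217 mrad

0.92278 arcmin = 0.268426 mrad and 0.0029516 ° = 0.0515151 mrad.
0.268426 − 0.0515151 ≈ 0.217 mrad.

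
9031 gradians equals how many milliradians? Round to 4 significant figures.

1 gradian = 15.7080 milliradians.
So 9031 × 15.7080 ≈ 141900 mrad.

141900 mrad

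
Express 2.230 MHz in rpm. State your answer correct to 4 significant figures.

1.338 × 10^8 revolutions per minute

1 MHz = 6.00000 × 10^7 rpm.
2.230 × 6.00000 × 10^7 ≈ 1.338 × 10^8 rpm.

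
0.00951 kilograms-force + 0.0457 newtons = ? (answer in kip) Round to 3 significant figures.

3.12e-5 kip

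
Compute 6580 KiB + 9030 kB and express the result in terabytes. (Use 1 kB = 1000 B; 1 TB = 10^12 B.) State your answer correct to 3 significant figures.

6580 KiB = 6.73792e-6 TB and 9030 kB = 9.03000e-6 TB.
6.73792e-6 + 9.03000e-6 ≈ 1.58e-5 TB.

1.58e-5 TB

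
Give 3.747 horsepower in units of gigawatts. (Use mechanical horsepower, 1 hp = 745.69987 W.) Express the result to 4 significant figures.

2.794e-6 GW

1 hp = 7.45700e-7 GW.
3.747 × 7.45700e-7 ≈ 2.794e-6 GW.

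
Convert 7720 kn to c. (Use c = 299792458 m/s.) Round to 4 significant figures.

1.325 × 10^-5 times the speed of light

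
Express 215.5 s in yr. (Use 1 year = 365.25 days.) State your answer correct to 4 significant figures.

6.829 × 10^-6 yr

1 second = 3.16881 × 10^-8 years.
215.5 × 3.16881 × 10^-8 ≈ 6.829 × 10^-6 yr.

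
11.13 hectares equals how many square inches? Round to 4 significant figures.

1.725e+8 in²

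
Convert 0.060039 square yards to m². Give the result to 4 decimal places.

0.0502 m²

1 square yard = 0.836127 m².
So 0.060039 × 0.836127 ≈ 0.0502 m².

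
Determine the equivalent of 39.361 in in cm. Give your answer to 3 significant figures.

1 in = 2.54000 centimeters.
Then 39.361 × 2.54000 ≈ 100 cm.

100 centimeters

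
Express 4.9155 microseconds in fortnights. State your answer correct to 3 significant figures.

4.06e-12 fortnight

1 microsecond = 8.26720e-13 fortnight.
4.9155 × 8.26720e-13 ≈ 4.06e-12 fortnight.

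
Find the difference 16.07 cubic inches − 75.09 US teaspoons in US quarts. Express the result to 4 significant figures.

-0.1128 US qt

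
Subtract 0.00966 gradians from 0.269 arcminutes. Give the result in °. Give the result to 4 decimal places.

0.269 arcmin = 0.00448333 ° and 0.00966 grad = 0.00869400 °.
0.00448333 − 0.00869400 ≈ -0.0042 °.

-0.0042 °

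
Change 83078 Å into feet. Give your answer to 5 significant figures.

1 angstrom = 3.28084e-10 ft.
83078 × 3.28084e-10 ≈ 2.7257e-5 ft.

2.7257e-5 ft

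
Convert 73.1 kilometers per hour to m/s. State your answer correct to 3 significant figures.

20.3 meters per second

1 km/h = 0.277778 m/s.
73.1 × 0.277778 ≈ 20.3 m/s.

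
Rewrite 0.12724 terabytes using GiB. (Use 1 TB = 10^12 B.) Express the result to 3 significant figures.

119 GiB

1 terabyte = 931.323 gibibytes.
So 0.12724 × 931.323 ≈ 119 GiB.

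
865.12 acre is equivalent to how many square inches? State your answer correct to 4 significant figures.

5.427e+9 in²

1 acre = 6.27264e+6 square inches.
So 865.12 × 6.27264e+6 ≈ 5.427e+9 in².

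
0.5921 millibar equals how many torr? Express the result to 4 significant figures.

1 millibar = 0.750062 torr.
Then 0.5921 × 0.750062 ≈ 0.4441 torr.

0.4441 torr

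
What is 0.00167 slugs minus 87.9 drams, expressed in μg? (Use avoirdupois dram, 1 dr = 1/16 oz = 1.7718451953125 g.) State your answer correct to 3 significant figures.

-1.31 × 10^8 μg

0.00167 slug = 2.43718 × 10^7 μg and 87.9 dr = 1.55745 × 10^8 μg.
2.43718 × 10^7 − 1.55745 × 10^8 ≈ -1.31 × 10^8 μg.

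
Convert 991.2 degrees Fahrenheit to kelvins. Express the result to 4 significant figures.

K = (°F + 459.67) × 5/9.
Applying the formula gives 806.0 K.

806.0 K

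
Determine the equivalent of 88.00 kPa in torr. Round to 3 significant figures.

1 kPa = 7.50062 torr.
Thus 88.00 × 7.50062 ≈ 660 torr.

660 torr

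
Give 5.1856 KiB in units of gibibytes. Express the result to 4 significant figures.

1 kibibyte = 9.53674e-7 GiB.
Thus 5.1856 × 9.53674e-7 ≈ 4.945e-6 GiB.

4.945e-6 gibibytes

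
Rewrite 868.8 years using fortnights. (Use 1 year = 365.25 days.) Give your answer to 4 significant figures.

1 yr = 26.0893 fortnights.
Then 868.8 × 26.0893 ≈ 22670 fortnight.

22670 fortnight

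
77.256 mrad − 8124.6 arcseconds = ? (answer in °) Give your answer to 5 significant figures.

77.256 mrad = 4.42644 ° and 8124.6 arcsec = 2.25683 °.
4.42644 − 2.25683 ≈ 2.1696 °.

2.1696 °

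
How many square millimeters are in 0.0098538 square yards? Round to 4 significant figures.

1 square yard = 836127 mm².
0.0098538 × 836127 ≈ 8239 mm².

8239 mm²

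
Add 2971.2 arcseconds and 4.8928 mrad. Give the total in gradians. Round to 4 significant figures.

1.229 grad

2971.2 arcsec = 0.917037 grad and 4.8928 mrad = 0.311485 grad.
0.917037 + 0.311485 ≈ 1.229 grad.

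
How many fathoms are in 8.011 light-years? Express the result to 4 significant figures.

4.144 × 10^16 fathom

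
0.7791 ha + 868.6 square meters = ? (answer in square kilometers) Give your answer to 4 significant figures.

0.7791 ha = 0.00779100 km² and 868.6 m² = 0.000868600 km².
0.00779100 + 0.000868600 ≈ 0.008660 km².

0.008660 square kilometers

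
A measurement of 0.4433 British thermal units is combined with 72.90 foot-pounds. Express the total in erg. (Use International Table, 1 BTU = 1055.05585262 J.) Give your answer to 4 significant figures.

5.665e+9 erg

0.4433 BTU = 4.67706e+9 erg and 72.90 ft·lbf = 9.88391e+8 erg.
4.67706e+9 + 9.88391e+8 ≈ 5.665e+9 erg.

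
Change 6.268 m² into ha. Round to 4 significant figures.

1 m² = 0.000100000 hectares.
Thus 6.268 × 0.000100000 ≈ 0.0006268 ha.

0.0006268 hectares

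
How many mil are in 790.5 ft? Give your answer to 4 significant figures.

9.486 × 10^6 mil

1 foot = 12000.0 mils.
Thus 790.5 × 12000.0 ≈ 9.486 × 10^6 mil.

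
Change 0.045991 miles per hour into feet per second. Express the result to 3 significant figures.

1 mile per hour = 1.46667 ft/s.
So 0.045991 × 1.46667 ≈ 0.0675 ft/s.

0.0675 ft/s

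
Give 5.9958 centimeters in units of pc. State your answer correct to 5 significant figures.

1 cm = 3.24078 × 10^-19 parsecs.
Then 5.9958 × 3.24078 × 10^-19 ≈ 1.9431 × 10^-18 pc.

1.9431 × 10^-18 pc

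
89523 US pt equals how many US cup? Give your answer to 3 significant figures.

179000 US cup

1 US pt = 2.00000 US cups.
Thus 89523 × 2.00000 ≈ 179000 US cup.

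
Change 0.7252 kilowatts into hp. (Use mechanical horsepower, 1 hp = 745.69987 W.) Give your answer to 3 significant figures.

0.973 hp

1 kW = 1.34102 horsepower.
Then 0.7252 × 1.34102 ≈ 0.973 hp.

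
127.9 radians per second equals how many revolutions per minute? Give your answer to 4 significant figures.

1221 rpm

1 rad/s = 9.54930 rpm.
127.9 × 9.54930 ≈ 1221 rpm.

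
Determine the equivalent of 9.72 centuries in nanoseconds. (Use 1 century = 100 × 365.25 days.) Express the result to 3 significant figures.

1 century = 3.15576 × 10^18 ns.
So 9.72 × 3.15576 × 10^18 ≈ 3.07 × 10^19 ns.

3.07 × 10^19 ns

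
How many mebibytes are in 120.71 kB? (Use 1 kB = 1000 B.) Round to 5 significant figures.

0.11512 MiB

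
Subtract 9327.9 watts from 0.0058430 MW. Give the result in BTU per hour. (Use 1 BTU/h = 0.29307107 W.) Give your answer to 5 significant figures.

-11891 BTU per hour

0.0058430 MW = 19937.1 BTU/h and 9327.9 W = 31828.1 BTU/h.
19937.1 − 31828.1 ≈ -11891 BTU/h.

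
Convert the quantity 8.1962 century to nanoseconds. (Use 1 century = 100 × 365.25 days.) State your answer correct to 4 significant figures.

2.587 × 10^19 nanoseconds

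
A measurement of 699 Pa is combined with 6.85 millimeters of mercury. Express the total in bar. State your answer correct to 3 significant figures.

699 Pa = 0.00699000 bar and 6.85 mmHg = 0.00913258 bar.
0.00699000 + 0.00913258 ≈ 0.0161 bar.

0.0161 bar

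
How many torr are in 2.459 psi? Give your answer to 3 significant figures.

1 pound per square inch = 51.7149 torr.
Then 2.459 × 51.7149 ≈ 127 torr.

127 torr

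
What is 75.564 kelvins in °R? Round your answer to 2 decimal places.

136.02 °R

°R = K × 9/5.
Applying the formula gives 136.02 °R.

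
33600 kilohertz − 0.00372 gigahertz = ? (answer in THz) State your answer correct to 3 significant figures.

2.99e-5 THz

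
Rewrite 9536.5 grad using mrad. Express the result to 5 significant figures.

149800 milliradians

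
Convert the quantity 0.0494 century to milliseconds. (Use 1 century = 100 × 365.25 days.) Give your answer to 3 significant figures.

1.56e+11 ms

1 century = 3.15576e+12 ms.
Then 0.0494 × 3.15576e+12 ≈ 1.56e+11 ms.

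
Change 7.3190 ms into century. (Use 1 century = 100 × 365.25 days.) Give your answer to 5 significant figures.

2.3193 × 10^-12 century

1 millisecond = 3.16881 × 10^-13 centuries.
7.3190 × 3.16881 × 10^-13 ≈ 2.3193 × 10^-12 century.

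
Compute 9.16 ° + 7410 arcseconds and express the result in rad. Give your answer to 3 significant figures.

0.196 rad

9.16 ° = 0.159872 rad and 7410 arcsec = 0.0359247 rad.
0.159872 + 0.0359247 ≈ 0.196 rad.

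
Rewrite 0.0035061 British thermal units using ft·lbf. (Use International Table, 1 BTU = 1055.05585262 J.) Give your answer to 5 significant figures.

2.7283 ft·lbf

1 British thermal unit = 778.169 ft·lbf.
Then 0.0035061 × 778.169 ≈ 2.7283 ft·lbf.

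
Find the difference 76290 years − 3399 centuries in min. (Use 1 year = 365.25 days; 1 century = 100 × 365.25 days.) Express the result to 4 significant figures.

-1.386e+11 min

76290 yr = 4.01255e+10 min and 3399 century = 1.78774e+11 min.
4.01255e+10 − 1.78774e+11 ≈ -1.386e+11 min.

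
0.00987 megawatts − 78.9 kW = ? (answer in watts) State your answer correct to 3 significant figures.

0.00987 MW = 9870.00 W and 78.9 kW = 78900.0 W.
9870.00 − 78900.0 ≈ -69000 W.

-69000 W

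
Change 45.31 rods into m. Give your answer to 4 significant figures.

1 rod = 5.02920 meters.
So 45.31 × 5.02920 ≈ 227.9 m.

227.9 meters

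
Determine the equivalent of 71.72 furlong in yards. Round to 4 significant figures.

1 furlong = 220.000 yards.
Then 71.72 × 220.000 ≈ 15780 yd.

15780 yd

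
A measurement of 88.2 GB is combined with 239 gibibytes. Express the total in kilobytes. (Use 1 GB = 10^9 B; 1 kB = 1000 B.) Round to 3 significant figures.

88.2 GB = 8.82000 × 10^7 kB and 239 GiB = 2.56624 × 10^8 kB.
8.82000 × 10^7 + 2.56624 × 10^8 ≈ 3.45 × 10^8 kB.

3.45 × 10^8 kB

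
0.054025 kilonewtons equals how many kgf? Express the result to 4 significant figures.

5.509 kilograms-force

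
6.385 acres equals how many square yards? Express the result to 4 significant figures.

1 acre = 4840.00 yd².
Thus 6.385 × 4840.00 ≈ 30900 yd².

30900 yd²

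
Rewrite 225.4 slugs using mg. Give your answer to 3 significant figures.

1 slug = 1.45939e+7 mg.
So 225.4 × 1.45939e+7 ≈ 3.29e+9 mg.

3.29e+9 milligrams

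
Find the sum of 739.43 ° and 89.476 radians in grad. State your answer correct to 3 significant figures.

6520 gradians

739.43 ° = 821.589 grad and 89.476 rad = 5696.22 grad.
821.589 + 5696.22 ≈ 6520 grad.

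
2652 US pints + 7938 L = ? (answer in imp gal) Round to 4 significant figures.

2652 US pt = 276.031 imp gal and 7938 L = 1746.12 imp gal.
276.031 + 1746.12 ≈ 2022 imp gal.

2022 imperial gallons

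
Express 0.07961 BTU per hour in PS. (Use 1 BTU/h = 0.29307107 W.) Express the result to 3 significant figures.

1 BTU/h = 0.000398466 PS.
Thus 0.07961 × 0.000398466 ≈ 3.17e-5 PS.

3.17e-5 metric horsepower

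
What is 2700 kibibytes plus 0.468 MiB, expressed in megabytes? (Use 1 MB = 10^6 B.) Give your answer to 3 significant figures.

3.26 megabytes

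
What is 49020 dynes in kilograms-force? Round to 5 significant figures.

0.049986 kgf

1 dyne = 1.019716e-6 kilograms-force.
So 49020 × 1.019716e-6 ≈ 0.049986 kgf.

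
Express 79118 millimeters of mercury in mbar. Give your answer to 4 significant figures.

1 mmHg = 1.33322 mbar.
79118 × 1.33322 ≈ 105500 mbar.

105500 mbar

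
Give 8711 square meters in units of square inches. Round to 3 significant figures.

1 m² = 1550.00 square inches.
8711 × 1550.00 ≈ 1.35 × 10^7 in².

1.35 × 10^7 in²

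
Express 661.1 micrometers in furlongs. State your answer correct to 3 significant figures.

3.29 × 10^-6 furlongs

1 micrometer = 4.97097 × 10^-9 furlong.
So 661.1 × 4.97097 × 10^-9 ≈ 3.29 × 10^-6 furlong.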